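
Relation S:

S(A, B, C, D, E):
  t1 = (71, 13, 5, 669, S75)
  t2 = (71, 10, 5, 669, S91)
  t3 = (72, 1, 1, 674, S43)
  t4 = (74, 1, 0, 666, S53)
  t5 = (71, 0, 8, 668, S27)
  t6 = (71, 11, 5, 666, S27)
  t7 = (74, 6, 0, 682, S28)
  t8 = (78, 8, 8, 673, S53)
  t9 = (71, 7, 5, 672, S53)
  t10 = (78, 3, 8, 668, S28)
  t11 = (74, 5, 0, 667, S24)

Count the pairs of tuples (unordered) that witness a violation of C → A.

C=5: all 4 rows agree on A — 0 pairs.
C=0: all 3 rows agree on A — 0 pairs.
C=8: violating pairs (5,8), (5,10) — 2 pairs.

2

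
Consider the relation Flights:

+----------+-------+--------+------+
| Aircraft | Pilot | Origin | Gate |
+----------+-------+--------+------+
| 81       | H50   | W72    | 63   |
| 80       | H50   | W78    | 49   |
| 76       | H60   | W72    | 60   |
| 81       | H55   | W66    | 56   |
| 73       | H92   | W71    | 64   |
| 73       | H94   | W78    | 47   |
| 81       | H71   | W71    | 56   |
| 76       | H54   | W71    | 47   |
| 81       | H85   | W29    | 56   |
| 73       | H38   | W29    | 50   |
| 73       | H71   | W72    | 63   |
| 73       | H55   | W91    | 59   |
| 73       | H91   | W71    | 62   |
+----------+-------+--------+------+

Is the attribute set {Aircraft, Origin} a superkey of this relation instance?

No

Two distinct rows share (Aircraft=73, Origin=W71), so {Aircraft, Origin} does not determine every attribute — not a superkey.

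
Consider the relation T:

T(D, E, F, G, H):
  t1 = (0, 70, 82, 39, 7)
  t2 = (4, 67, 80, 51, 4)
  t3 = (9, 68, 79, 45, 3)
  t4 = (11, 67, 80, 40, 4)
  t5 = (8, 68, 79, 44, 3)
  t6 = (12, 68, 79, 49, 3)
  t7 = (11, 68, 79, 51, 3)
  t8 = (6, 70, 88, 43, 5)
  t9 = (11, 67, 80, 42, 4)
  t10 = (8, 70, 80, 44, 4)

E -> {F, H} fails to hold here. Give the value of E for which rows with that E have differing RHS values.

E=70: rows 1, 8, 10 → {F,H} takes values {(82, 7), (88, 5), (80, 4)} — violation
E=67: rows 2, 4, 9 → {F,H} = (80, 4), (80, 4), (80, 4) ✓
E=68: rows 3, 5, 6, 7 → {F,H} = (79, 3), (79, 3), (79, 3), (79, 3) ✓
The only E value with inconsistent RHS is E=70.

70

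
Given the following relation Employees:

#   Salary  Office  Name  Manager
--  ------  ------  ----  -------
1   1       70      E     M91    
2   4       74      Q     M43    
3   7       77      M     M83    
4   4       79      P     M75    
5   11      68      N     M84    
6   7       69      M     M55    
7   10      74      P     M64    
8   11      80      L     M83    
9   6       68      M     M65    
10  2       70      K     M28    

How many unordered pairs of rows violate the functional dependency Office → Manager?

Office=70: violating pairs (1,10) — 1 pair.
Office=74: violating pairs (2,7) — 1 pair.
Office=68: violating pairs (5,9) — 1 pair.

3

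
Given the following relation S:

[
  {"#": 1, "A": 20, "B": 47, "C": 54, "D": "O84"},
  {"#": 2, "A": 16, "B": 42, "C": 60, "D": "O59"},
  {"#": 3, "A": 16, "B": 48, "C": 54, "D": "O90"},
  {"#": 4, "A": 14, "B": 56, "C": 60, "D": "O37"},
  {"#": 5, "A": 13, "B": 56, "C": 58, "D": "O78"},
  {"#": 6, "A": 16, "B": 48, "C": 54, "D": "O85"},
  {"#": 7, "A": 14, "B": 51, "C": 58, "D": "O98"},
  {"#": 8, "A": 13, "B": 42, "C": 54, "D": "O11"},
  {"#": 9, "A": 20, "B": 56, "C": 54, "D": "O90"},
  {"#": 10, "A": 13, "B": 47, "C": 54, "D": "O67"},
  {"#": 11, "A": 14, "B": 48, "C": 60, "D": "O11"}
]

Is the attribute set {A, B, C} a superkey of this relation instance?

No

Rows 3 and 6 have the same {A, B, C} value (A=16, B=48, C=54) but are distinct tuples, so {A, B, C} does not determine every attribute — not a superkey.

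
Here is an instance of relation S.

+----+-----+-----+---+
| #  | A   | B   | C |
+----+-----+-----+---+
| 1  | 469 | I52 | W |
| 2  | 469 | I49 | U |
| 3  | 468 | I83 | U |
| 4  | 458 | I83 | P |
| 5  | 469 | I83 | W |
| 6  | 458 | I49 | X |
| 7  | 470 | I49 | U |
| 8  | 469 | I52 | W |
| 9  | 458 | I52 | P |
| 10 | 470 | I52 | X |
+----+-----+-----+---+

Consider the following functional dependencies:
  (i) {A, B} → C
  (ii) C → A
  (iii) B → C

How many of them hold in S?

(i) {A, B} → C: every LHS value maps to a single RHS value — holds.
(ii) C → A: C=U: rows 2, 3, 7 → A takes values {469, 468, 470} — violation; C=X: rows 6, 10 → A takes values {458, 470} — violation — fails.
(iii) B → C: B=I52: rows 1, 8, 9, 10 → C takes values {W, P, X} — violation; B=I49: rows 2, 6, 7 → C takes values {U, X} — violation; B=I83: rows 3, 4, 5 → C takes values {U, P, W} — violation — fails.
1 of the 3 dependencies holds.

1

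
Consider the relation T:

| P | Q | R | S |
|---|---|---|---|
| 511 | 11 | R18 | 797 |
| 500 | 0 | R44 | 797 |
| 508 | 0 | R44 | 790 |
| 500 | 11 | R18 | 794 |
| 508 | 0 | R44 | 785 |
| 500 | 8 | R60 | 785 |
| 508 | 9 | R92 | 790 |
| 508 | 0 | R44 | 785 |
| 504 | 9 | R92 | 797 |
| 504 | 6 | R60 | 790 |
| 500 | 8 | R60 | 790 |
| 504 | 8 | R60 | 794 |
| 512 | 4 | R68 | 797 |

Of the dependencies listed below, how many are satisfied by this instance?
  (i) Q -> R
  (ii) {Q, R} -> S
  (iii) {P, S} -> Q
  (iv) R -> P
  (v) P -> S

(i) Q -> R: every LHS value maps to a single RHS value — holds.
(ii) {Q, R} -> S: (Q=11, R=R18): 2 rows → S takes values {797, 794} — violation; (Q=0, R=R44): 4 rows → S takes values {797, 790, 785} — violation; (Q=8, R=R60): 3 rows → S takes values {785, 790, 794} — violation; (Q=9, R=R92): 2 rows → S takes values {790, 797} — violation — fails.
(iii) {P, S} -> Q: (P=508, S=790): 2 rows → Q takes values {0, 9} — violation — fails.
(iv) R -> P: R=R18: 2 rows → P takes values {511, 500} — violation; R=R44: 4 rows → P takes values {500, 508} — violation; R=R60: 4 rows → P takes values {500, 504} — violation; R=R92: 2 rows → P takes values {508, 504} — violation — fails.
(v) P -> S: P=500: 4 rows → S takes values {797, 794, 785, 790} — violation; P=508: 4 rows → S takes values {790, 785} — violation; P=504: 3 rows → S takes values {797, 790, 794} — violation — fails.
1 of the 5 dependencies holds.

1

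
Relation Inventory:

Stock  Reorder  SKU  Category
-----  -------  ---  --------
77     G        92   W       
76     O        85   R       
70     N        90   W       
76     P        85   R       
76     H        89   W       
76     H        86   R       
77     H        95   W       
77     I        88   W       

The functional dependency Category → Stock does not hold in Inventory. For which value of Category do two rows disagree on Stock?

Category=W: 5 rows → Stock takes values {77, 70, 76} — violation
Category=R: 3 rows → Stock = 76, 76, 76 ✓
The only Category value with inconsistent Stock is Category=W.

W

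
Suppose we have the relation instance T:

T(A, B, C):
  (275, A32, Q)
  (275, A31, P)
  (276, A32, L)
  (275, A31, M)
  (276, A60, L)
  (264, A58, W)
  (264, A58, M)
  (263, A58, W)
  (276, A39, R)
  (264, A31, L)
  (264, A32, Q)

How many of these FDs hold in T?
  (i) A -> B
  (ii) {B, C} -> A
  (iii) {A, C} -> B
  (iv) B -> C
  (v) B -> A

(i) A -> B: A=275: 3 rows → B takes values {A32, A31} — violation; A=276: 3 rows → B takes values {A32, A60, A39} — violation; A=264: 4 rows → B takes values {A58, A31, A32} — violation — fails.
(ii) {B, C} -> A: (B=A32, C=Q): 2 rows → A takes values {275, 264} — violation; (B=A58, C=W): 2 rows → A takes values {264, 263} — violation — fails.
(iii) {A, C} -> B: (A=276, C=L): 2 rows → B takes values {A32, A60} — violation — fails.
(iv) B -> C: B=A32: 3 rows → C takes values {Q, L} — violation; B=A31: 3 rows → C takes values {P, M, L} — violation; B=A58: 3 rows → C takes values {W, M} — violation — fails.
(v) B -> A: B=A32: 3 rows → A takes values {275, 276, 264} — violation; B=A31: 3 rows → A takes values {275, 264} — violation; B=A58: 3 rows → A takes values {264, 263} — violation — fails.
None of the 5 dependencies hold.

0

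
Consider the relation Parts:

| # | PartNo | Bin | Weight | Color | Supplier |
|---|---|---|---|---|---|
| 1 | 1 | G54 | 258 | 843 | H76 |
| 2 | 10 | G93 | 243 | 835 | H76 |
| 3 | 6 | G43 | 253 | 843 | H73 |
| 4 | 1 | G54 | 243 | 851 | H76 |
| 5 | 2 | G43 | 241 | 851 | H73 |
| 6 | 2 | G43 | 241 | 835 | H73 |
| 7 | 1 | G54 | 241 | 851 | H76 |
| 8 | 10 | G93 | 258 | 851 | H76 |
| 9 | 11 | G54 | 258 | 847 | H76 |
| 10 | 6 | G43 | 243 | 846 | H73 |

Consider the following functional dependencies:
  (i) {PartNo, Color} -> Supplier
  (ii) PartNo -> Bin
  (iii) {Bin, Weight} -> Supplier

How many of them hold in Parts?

3

(i) {PartNo, Color} -> Supplier: every LHS value maps to a single RHS value — holds.
(ii) PartNo -> Bin: every LHS value maps to a single RHS value — holds.
(iii) {Bin, Weight} -> Supplier: every LHS value maps to a single RHS value — holds.
3 of the 3 dependencies hold.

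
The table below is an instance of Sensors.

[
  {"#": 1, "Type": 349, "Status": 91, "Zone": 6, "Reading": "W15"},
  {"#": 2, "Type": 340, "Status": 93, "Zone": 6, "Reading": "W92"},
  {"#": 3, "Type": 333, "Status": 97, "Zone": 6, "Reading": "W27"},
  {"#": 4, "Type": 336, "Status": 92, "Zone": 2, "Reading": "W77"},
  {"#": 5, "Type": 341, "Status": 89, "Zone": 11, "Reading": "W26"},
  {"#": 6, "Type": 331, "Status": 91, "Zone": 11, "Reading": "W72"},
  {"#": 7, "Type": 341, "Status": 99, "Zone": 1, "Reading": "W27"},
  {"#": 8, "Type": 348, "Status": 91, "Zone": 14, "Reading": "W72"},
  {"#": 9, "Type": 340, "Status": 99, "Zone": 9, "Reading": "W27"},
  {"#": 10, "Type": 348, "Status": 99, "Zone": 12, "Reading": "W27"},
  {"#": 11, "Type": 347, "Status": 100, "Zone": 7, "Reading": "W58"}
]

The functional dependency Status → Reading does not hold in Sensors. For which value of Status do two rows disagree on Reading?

Status=91: rows 1, 6, 8 → Reading takes values {W15, W72} — violation
Status=93: row 2 → Reading = W92 ✓
Status=97: row 3 → Reading = W27 ✓
Status=92: row 4 → Reading = W77 ✓
Status=89: row 5 → Reading = W26 ✓
Status=99: rows 7, 9, 10 → Reading = W27, W27, W27 ✓
Status=100: row 11 → Reading = W58 ✓
The only Status value with inconsistent Reading is Status=91.

91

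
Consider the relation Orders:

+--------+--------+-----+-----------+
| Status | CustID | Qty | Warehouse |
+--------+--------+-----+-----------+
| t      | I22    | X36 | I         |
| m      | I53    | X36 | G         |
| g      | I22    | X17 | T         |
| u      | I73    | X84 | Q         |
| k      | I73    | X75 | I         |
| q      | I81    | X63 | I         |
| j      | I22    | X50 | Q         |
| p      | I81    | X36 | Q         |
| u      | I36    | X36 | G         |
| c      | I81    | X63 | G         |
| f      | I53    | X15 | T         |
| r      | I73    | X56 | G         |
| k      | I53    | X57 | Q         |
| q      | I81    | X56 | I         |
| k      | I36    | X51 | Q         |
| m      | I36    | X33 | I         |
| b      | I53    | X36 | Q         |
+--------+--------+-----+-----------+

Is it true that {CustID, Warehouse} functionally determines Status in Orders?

No

(CustID=I22, Warehouse=I): 1 row → Status = t ✓
(CustID=I53, Warehouse=G): 1 row → Status = m ✓
(CustID=I22, Warehouse=T): 1 row → Status = g ✓
(CustID=I73, Warehouse=Q): 1 row → Status = u ✓
(CustID=I73, Warehouse=I): 1 row → Status = k ✓
(CustID=I81, Warehouse=I): 2 rows → Status = q, q ✓
(CustID=I22, Warehouse=Q): 1 row → Status = j ✓
(CustID=I81, Warehouse=Q): 1 row → Status = p ✓
(CustID=I36, Warehouse=G): 1 row → Status = u ✓
(CustID=I81, Warehouse=G): 1 row → Status = c ✓
(CustID=I53, Warehouse=T): 1 row → Status = f ✓
(CustID=I73, Warehouse=G): 1 row → Status = r ✓
(CustID=I53, Warehouse=Q): 2 rows → Status takes values {k, b} — violation
(CustID=I36, Warehouse=Q): 1 row → Status = k ✓
(CustID=I36, Warehouse=I): 1 row → Status = m ✓
Two rows agree on {CustID, Warehouse} but differ on Status, so {CustID, Warehouse} → Status does not hold.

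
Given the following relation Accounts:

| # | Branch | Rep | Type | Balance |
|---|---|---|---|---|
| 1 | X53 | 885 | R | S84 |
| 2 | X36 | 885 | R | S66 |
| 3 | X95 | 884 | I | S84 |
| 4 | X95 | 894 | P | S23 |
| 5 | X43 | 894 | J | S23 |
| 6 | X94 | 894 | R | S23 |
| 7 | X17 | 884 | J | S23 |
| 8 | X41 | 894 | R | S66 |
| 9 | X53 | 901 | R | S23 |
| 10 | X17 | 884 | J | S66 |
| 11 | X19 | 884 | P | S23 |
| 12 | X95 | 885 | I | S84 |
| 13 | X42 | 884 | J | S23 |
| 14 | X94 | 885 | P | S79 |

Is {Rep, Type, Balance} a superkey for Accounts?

Rows 7 and 13 have the same {Rep, Type, Balance} value (Rep=884, Type=J, Balance=S23) but are distinct tuples, so {Rep, Type, Balance} does not determine every attribute — not a superkey.

No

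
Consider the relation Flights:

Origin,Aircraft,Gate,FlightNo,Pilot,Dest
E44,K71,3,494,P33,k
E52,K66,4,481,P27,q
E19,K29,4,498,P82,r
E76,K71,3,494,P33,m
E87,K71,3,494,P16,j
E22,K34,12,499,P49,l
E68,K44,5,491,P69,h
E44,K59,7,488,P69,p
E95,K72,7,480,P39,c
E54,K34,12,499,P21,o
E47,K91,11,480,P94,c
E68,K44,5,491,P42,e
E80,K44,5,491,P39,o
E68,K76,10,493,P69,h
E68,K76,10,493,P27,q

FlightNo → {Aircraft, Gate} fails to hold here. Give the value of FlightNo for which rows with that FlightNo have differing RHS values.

480

FlightNo=494: 3 rows → {Aircraft,Gate} = (K71, 3), (K71, 3), (K71, 3) ✓
FlightNo=481: 1 row → {Aircraft,Gate} = (K66, 4) ✓
FlightNo=498: 1 row → {Aircraft,Gate} = (K29, 4) ✓
FlightNo=499: 2 rows → {Aircraft,Gate} = (K34, 12), (K34, 12) ✓
FlightNo=491: 3 rows → {Aircraft,Gate} = (K44, 5), (K44, 5), (K44, 5) ✓
FlightNo=488: 1 row → {Aircraft,Gate} = (K59, 7) ✓
FlightNo=480: 2 rows → {Aircraft,Gate} takes values {(K72, 7), (K91, 11)} — violation
FlightNo=493: 2 rows → {Aircraft,Gate} = (K76, 10), (K76, 10) ✓
The only FlightNo value with inconsistent RHS is FlightNo=480.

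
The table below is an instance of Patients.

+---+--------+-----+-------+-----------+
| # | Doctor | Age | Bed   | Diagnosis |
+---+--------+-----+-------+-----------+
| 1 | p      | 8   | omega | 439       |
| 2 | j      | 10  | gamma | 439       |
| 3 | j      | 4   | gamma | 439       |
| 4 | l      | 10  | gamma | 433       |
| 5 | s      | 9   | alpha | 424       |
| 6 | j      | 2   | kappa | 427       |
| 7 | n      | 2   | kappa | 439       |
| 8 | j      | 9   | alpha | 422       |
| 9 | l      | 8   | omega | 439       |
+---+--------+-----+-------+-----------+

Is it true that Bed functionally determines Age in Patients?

Bed=omega: rows 1, 9 → Age = 8, 8 ✓
Bed=gamma: rows 2, 3, 4 → Age takes values {10, 4} — violation
Bed=alpha: rows 5, 8 → Age = 9, 9 ✓
Bed=kappa: rows 6, 7 → Age = 2, 2 ✓
Two rows agree on Bed but differ on Age, so Bed → Age does not hold.

No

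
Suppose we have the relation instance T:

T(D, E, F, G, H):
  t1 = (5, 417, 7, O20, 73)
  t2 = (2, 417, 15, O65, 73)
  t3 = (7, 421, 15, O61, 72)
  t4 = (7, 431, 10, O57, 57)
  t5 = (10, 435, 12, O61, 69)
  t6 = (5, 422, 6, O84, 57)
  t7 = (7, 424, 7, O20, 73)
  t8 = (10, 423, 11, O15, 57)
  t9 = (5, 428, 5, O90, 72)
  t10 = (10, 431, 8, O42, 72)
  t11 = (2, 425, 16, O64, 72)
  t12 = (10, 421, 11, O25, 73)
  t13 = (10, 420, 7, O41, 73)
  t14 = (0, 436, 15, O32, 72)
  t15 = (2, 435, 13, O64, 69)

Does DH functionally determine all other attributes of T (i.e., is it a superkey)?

No

Rows 12 and 13 have the same DH value (D=10, H=73) but are distinct tuples, so DH does not determine every attribute — not a superkey.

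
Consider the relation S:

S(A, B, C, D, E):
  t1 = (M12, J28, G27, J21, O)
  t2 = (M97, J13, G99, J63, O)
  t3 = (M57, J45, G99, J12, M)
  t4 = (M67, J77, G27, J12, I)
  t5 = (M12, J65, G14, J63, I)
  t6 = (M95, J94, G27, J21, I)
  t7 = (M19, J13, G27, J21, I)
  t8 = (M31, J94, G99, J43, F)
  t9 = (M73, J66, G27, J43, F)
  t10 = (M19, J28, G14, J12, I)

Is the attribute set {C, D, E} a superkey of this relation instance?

No

Rows 6 and 7 have the same {C, D, E} value (C=G27, D=J21, E=I) but are distinct tuples, so {C, D, E} does not determine every attribute — not a superkey.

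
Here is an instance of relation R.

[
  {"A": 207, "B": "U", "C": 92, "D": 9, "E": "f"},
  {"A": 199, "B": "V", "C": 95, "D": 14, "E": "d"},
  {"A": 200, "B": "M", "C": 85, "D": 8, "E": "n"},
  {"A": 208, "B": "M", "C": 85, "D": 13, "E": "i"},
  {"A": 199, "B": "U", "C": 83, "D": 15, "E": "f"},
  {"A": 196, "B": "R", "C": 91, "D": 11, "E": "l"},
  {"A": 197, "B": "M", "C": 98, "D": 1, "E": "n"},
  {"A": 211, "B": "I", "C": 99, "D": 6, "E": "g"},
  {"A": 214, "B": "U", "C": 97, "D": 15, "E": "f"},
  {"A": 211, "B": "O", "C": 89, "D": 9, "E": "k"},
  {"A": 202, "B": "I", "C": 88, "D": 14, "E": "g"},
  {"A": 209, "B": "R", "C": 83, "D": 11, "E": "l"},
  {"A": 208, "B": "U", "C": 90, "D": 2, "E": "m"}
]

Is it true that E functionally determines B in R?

Yes

E=f: 3 rows → B = U, U, U ✓
E=d: 1 row → B = V ✓
E=n: 2 rows → B = M, M ✓
E=i: 1 row → B = M ✓
E=l: 2 rows → B = R, R ✓
E=g: 2 rows → B = I, I ✓
E=k: 1 row → B = O ✓
E=m: 1 row → B = U ✓
Every E value is associated with a single B value, so E → B holds.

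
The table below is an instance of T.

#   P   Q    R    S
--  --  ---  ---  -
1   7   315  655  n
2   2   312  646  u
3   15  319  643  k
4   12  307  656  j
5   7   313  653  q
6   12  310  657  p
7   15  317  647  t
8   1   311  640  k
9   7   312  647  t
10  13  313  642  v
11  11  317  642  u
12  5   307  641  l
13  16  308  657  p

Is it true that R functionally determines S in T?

R=655: row 1 → S = n ✓
R=646: row 2 → S = u ✓
R=643: row 3 → S = k ✓
R=656: row 4 → S = j ✓
R=653: row 5 → S = q ✓
R=657: rows 6, 13 → S = p, p ✓
R=647: rows 7, 9 → S = t, t ✓
R=640: row 8 → S = k ✓
R=642: rows 10, 11 → S takes values {v, u} — violation
R=641: row 12 → S = l ✓
Two rows agree on R but differ on S, so R -> S does not hold.

No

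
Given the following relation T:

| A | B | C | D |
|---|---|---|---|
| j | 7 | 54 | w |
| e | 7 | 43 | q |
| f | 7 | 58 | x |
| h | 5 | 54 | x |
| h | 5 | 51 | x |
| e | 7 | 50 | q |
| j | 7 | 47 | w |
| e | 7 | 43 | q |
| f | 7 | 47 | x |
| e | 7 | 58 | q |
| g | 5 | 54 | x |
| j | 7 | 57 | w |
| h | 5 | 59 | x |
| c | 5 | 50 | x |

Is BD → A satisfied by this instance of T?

No

(B=7, D=w): 3 rows → A = j, j, j ✓
(B=7, D=q): 4 rows → A = e, e, e, e ✓
(B=7, D=x): 2 rows → A = f, f ✓
(B=5, D=x): 5 rows → A takes values {h, g, c} — violation
Two rows agree on BD but differ on A, so BD → A does not hold.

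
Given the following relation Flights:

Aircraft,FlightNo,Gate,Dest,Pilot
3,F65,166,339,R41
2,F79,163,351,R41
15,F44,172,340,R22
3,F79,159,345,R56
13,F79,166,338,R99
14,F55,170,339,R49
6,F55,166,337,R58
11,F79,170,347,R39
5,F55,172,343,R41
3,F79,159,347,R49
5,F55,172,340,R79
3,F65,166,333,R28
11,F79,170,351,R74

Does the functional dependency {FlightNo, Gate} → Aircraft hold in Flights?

(FlightNo=F65, Gate=166): 2 rows → Aircraft = 3, 3 ✓
(FlightNo=F79, Gate=163): 1 row → Aircraft = 2 ✓
(FlightNo=F44, Gate=172): 1 row → Aircraft = 15 ✓
(FlightNo=F79, Gate=159): 2 rows → Aircraft = 3, 3 ✓
(FlightNo=F79, Gate=166): 1 row → Aircraft = 13 ✓
(FlightNo=F55, Gate=170): 1 row → Aircraft = 14 ✓
(FlightNo=F55, Gate=166): 1 row → Aircraft = 6 ✓
(FlightNo=F79, Gate=170): 2 rows → Aircraft = 11, 11 ✓
(FlightNo=F55, Gate=172): 2 rows → Aircraft = 5, 5 ✓
Every {FlightNo, Gate} value is associated with a single Aircraft value, so {FlightNo, Gate} → Aircraft holds.

Yes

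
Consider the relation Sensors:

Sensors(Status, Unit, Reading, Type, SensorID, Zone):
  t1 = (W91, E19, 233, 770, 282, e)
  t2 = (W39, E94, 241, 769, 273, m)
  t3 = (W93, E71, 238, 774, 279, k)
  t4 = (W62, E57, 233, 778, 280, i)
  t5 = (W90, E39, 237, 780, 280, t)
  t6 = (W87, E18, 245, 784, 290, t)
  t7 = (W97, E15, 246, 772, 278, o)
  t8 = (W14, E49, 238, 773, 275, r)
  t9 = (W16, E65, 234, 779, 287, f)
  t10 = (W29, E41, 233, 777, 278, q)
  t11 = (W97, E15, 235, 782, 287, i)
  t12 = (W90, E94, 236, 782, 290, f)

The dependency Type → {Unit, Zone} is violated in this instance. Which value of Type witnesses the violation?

782

Type=770: row 1 → {Unit,Zone} = (E19, e) ✓
Type=769: row 2 → {Unit,Zone} = (E94, m) ✓
Type=774: row 3 → {Unit,Zone} = (E71, k) ✓
Type=778: row 4 → {Unit,Zone} = (E57, i) ✓
Type=780: row 5 → {Unit,Zone} = (E39, t) ✓
Type=784: row 6 → {Unit,Zone} = (E18, t) ✓
Type=772: row 7 → {Unit,Zone} = (E15, o) ✓
Type=773: row 8 → {Unit,Zone} = (E49, r) ✓
Type=779: row 9 → {Unit,Zone} = (E65, f) ✓
Type=777: row 10 → {Unit,Zone} = (E41, q) ✓
Type=782: rows 11, 12 → {Unit,Zone} takes values {(E15, i), (E94, f)} — violation
The only Type value with inconsistent RHS is Type=782.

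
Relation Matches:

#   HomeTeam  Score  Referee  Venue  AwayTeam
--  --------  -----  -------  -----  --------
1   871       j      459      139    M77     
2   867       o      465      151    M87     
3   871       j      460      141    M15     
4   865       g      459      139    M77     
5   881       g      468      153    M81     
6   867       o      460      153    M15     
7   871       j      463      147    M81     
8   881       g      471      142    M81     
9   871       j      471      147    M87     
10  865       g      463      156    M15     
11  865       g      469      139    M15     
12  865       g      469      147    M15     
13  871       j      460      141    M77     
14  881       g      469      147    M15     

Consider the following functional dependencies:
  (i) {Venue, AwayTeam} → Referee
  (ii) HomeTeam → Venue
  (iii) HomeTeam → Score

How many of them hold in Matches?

(i) {Venue, AwayTeam} → Referee: every LHS value maps to a single RHS value — holds.
(ii) HomeTeam → Venue: HomeTeam=871: rows 1, 3, 7, 9, 13 → Venue takes values {139, 141, 147} — violation; HomeTeam=867: rows 2, 6 → Venue takes values {151, 153} — violation; HomeTeam=865: rows 4, 10, 11, 12 → Venue takes values {139, 156, 147} — violation; HomeTeam=881: rows 5, 8, 14 → Venue takes values {153, 142, 147} — violation — fails.
(iii) HomeTeam → Score: every LHS value maps to a single RHS value — holds.
2 of the 3 dependencies hold.

2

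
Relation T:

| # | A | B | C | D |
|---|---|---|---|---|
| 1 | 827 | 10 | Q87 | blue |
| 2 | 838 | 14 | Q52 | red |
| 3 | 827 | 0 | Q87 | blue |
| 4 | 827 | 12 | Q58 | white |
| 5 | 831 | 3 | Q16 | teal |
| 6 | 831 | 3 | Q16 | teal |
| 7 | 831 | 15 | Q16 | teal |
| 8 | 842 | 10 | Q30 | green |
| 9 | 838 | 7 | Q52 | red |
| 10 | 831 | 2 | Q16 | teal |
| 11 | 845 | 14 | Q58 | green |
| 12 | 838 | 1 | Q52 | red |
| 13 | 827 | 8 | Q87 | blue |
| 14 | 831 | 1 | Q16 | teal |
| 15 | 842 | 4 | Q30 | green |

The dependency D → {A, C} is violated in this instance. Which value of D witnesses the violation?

D=blue: rows 1, 3, 13 → {A,C} = (827, Q87), (827, Q87), (827, Q87) ✓
D=red: rows 2, 9, 12 → {A,C} = (838, Q52), (838, Q52), (838, Q52) ✓
D=white: row 4 → {A,C} = (827, Q58) ✓
D=teal: rows 5, 6, 7, 10, 14 → {A,C} = (831, Q16), (831, Q16), (831, Q16), (831, Q16), (831, Q16) ✓
D=green: rows 8, 11, 15 → {A,C} takes values {(842, Q30), (845, Q58)} — violation
The only D value with inconsistent RHS is D=green.

green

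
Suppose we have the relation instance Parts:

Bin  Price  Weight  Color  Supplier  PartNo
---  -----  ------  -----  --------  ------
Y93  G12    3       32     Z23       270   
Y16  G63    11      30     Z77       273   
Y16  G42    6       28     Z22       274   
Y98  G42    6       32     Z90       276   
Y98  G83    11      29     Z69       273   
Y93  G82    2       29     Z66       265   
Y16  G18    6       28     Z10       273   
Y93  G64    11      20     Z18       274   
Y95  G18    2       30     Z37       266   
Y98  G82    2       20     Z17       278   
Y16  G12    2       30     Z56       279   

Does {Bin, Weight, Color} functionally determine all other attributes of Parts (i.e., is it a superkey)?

Two distinct rows share (Bin=Y16, Weight=6, Color=28), so {Bin, Weight, Color} does not determine every attribute — not a superkey.

No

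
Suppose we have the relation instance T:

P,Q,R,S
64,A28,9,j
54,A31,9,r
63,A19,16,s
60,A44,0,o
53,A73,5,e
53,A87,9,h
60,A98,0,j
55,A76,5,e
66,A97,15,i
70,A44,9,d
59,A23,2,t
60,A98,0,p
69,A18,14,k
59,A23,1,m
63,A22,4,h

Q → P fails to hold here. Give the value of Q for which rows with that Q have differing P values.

A44

Q=A28: 1 row → P = 64 ✓
Q=A31: 1 row → P = 54 ✓
Q=A19: 1 row → P = 63 ✓
Q=A44: 2 rows → P takes values {60, 70} — violation
Q=A73: 1 row → P = 53 ✓
Q=A87: 1 row → P = 53 ✓
Q=A98: 2 rows → P = 60, 60 ✓
Q=A76: 1 row → P = 55 ✓
Q=A97: 1 row → P = 66 ✓
Q=A23: 2 rows → P = 59, 59 ✓
Q=A18: 1 row → P = 69 ✓
Q=A22: 1 row → P = 63 ✓
The only Q value with inconsistent P is Q=A44.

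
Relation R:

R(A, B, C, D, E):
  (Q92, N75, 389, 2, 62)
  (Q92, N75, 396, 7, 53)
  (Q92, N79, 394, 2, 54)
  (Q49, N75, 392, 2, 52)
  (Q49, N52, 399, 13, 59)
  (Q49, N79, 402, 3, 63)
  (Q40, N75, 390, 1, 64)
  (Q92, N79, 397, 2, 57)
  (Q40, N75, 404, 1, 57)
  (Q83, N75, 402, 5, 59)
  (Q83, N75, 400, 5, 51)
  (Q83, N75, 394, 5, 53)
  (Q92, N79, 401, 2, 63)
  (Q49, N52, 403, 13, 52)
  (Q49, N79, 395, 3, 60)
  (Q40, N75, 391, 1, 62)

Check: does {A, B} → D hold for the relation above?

(A=Q92, B=N75): 2 rows → D takes values {2, 7} — violation
(A=Q92, B=N79): 3 rows → D = 2, 2, 2 ✓
(A=Q49, B=N75): 1 row → D = 2 ✓
(A=Q49, B=N52): 2 rows → D = 13, 13 ✓
(A=Q49, B=N79): 2 rows → D = 3, 3 ✓
(A=Q40, B=N75): 3 rows → D = 1, 1, 1 ✓
(A=Q83, B=N75): 3 rows → D = 5, 5, 5 ✓
Two rows agree on {A, B} but differ on D, so {A, B} → D does not hold.

No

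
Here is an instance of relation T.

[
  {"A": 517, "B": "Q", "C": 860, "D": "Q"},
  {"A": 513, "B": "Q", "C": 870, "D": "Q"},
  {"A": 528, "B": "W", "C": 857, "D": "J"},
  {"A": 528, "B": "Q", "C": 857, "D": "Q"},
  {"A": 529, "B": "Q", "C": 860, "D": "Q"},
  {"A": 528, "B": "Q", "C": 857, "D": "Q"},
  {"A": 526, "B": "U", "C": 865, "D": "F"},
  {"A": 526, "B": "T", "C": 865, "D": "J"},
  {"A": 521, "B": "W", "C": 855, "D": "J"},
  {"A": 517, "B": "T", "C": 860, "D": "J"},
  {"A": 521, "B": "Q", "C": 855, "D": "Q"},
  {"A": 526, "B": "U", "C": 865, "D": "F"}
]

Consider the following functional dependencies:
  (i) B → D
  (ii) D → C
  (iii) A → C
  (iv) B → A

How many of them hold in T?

2

(i) B → D: every LHS value maps to a single RHS value — holds.
(ii) D → C: D=Q: 6 rows → C takes values {860, 870, 857, 855} — violation; D=J: 4 rows → C takes values {857, 865, 855, 860} — violation — fails.
(iii) A → C: every LHS value maps to a single RHS value — holds.
(iv) B → A: B=Q: 6 rows → A takes values {517, 513, 528, 529, 521} — violation; B=W: 2 rows → A takes values {528, 521} — violation; B=T: 2 rows → A takes values {526, 517} — violation — fails.
2 of the 4 dependencies hold.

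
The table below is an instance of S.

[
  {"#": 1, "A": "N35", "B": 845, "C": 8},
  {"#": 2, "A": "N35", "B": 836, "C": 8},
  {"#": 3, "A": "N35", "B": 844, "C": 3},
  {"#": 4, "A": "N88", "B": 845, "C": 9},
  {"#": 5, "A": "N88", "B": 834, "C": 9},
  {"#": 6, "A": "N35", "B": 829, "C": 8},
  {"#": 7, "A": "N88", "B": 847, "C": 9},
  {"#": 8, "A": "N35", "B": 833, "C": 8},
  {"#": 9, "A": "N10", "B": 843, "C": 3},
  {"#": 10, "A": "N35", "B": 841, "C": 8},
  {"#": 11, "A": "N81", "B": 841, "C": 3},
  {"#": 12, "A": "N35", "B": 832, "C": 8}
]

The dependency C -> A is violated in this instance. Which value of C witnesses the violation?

3

C=8: rows 1, 2, 6, 8, 10, 12 → A = N35, N35, N35, N35, N35, N35 ✓
C=3: rows 3, 9, 11 → A takes values {N35, N10, N81} — violation
C=9: rows 4, 5, 7 → A = N88, N88, N88 ✓
The only C value with inconsistent A is C=3.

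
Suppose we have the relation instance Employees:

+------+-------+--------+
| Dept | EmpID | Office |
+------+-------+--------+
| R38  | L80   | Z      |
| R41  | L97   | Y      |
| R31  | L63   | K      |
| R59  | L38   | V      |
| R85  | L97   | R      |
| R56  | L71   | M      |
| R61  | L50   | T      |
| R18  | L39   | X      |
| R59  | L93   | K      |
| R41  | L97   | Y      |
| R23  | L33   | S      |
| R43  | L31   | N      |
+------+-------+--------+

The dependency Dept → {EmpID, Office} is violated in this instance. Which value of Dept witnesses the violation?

Dept=R38: 1 row → {EmpID,Office} = (L80, Z) ✓
Dept=R41: 2 rows → {EmpID,Office} = (L97, Y), (L97, Y) ✓
Dept=R31: 1 row → {EmpID,Office} = (L63, K) ✓
Dept=R59: 2 rows → {EmpID,Office} takes values {(L38, V), (L93, K)} — violation
Dept=R85: 1 row → {EmpID,Office} = (L97, R) ✓
Dept=R56: 1 row → {EmpID,Office} = (L71, M) ✓
Dept=R61: 1 row → {EmpID,Office} = (L50, T) ✓
Dept=R18: 1 row → {EmpID,Office} = (L39, X) ✓
Dept=R23: 1 row → {EmpID,Office} = (L33, S) ✓
Dept=R43: 1 row → {EmpID,Office} = (L31, N) ✓
The only Dept value with inconsistent RHS is Dept=R59.

R59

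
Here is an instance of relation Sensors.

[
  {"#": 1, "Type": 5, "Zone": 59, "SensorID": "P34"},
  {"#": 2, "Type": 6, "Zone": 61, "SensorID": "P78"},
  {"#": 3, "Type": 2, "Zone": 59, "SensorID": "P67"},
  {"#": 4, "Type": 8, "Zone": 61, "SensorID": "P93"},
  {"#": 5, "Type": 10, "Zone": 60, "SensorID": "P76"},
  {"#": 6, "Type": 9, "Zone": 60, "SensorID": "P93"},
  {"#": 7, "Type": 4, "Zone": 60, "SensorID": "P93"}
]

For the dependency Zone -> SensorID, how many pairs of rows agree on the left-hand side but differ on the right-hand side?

Zone=59: violating pairs (1,3) — 1 pair.
Zone=61: violating pairs (2,4) — 1 pair.
Zone=60: violating pairs (5,6), (5,7) — 2 pairs.

4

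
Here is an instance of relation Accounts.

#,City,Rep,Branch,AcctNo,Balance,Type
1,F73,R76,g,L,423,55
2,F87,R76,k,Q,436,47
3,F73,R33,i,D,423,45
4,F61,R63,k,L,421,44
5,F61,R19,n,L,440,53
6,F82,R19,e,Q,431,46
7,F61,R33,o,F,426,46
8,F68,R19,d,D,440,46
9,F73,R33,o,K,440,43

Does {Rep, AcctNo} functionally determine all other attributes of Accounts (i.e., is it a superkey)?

Yes

All 9 rows have distinct {Rep, AcctNo} values, so {Rep, AcctNo} → (all attributes) holds and {Rep, AcctNo} is a superkey.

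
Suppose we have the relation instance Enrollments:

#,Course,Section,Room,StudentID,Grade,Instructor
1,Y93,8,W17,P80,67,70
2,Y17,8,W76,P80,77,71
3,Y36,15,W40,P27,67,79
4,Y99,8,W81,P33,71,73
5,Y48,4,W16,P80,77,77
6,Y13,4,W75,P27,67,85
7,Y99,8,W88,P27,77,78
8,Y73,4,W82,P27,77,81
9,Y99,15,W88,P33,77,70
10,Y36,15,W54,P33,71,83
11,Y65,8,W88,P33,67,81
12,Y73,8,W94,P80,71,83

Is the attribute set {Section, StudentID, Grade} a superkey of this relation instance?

All 12 rows have distinct {Section, StudentID, Grade} values, so {Section, StudentID, Grade} → (all attributes) holds and {Section, StudentID, Grade} is a superkey.

Yes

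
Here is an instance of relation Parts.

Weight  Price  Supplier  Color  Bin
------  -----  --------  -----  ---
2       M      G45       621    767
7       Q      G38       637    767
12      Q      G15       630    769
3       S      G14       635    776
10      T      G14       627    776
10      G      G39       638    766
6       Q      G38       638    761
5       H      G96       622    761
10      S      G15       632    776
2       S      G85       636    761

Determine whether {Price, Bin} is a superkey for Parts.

Two distinct rows share (Price=S, Bin=776), so {Price, Bin} does not determine every attribute — not a superkey.

No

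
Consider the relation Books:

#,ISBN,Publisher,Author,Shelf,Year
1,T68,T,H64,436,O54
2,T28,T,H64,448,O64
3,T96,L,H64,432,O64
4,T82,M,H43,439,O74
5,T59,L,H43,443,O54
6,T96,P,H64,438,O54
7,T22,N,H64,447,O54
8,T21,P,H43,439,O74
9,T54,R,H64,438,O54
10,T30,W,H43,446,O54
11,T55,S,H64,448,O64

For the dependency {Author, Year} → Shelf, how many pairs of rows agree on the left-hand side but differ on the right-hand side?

(Author=H64, Year=O54): violating pairs (1,6), (1,7), (1,9), (6,7), (7,9) — 5 pairs.
(Author=H64, Year=O64): violating pairs (2,3), (3,11) — 2 pairs.
(Author=H43, Year=O74): all 2 rows agree on Shelf — 0 pairs.
(Author=H43, Year=O54): violating pairs (5,10) — 1 pair.

8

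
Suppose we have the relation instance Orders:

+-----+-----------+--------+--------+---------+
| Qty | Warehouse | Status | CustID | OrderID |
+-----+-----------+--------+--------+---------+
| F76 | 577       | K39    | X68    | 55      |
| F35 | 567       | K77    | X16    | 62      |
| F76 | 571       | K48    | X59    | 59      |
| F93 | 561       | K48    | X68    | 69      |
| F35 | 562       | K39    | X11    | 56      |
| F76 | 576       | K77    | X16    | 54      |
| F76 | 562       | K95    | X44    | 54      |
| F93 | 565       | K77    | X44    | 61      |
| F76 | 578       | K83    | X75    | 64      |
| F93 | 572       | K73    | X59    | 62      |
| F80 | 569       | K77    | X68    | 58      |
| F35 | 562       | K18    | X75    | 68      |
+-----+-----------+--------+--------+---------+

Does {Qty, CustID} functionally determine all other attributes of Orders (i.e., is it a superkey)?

All 12 rows have distinct {Qty, CustID} values, so {Qty, CustID} → (all attributes) holds and {Qty, CustID} is a superkey.

Yes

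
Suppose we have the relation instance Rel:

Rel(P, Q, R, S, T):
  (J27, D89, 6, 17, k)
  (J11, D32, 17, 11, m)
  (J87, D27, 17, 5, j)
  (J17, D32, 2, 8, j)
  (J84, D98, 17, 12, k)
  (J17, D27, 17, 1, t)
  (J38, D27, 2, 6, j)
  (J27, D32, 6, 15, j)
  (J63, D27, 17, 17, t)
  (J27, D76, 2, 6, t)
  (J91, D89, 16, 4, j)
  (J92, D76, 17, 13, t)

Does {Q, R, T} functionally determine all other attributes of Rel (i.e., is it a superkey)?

No

Two distinct rows share (Q=D27, R=17, T=t), so {Q, R, T} does not determine every attribute — not a superkey.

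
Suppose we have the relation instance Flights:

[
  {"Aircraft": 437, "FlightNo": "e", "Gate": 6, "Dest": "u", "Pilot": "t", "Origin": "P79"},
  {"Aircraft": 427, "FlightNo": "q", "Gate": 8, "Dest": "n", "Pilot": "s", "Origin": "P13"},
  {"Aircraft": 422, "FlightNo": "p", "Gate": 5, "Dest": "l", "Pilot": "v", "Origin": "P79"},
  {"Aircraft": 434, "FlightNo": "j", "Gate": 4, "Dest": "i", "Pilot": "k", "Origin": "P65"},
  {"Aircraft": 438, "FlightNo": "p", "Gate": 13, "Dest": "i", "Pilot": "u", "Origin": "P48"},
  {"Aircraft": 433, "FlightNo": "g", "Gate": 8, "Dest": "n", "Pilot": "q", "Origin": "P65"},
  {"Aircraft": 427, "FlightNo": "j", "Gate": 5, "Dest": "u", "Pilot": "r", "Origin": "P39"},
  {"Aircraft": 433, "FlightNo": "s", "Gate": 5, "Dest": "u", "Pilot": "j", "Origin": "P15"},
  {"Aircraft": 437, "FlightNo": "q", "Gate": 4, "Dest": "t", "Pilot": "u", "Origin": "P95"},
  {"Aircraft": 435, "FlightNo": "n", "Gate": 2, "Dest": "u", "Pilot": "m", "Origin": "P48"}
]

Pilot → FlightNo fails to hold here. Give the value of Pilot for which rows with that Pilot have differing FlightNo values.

Pilot=t: 1 row → FlightNo = e ✓
Pilot=s: 1 row → FlightNo = q ✓
Pilot=v: 1 row → FlightNo = p ✓
Pilot=k: 1 row → FlightNo = j ✓
Pilot=u: 2 rows → FlightNo takes values {p, q} — violation
Pilot=q: 1 row → FlightNo = g ✓
Pilot=r: 1 row → FlightNo = j ✓
Pilot=j: 1 row → FlightNo = s ✓
Pilot=m: 1 row → FlightNo = n ✓
The only Pilot value with inconsistent FlightNo is Pilot=u.

u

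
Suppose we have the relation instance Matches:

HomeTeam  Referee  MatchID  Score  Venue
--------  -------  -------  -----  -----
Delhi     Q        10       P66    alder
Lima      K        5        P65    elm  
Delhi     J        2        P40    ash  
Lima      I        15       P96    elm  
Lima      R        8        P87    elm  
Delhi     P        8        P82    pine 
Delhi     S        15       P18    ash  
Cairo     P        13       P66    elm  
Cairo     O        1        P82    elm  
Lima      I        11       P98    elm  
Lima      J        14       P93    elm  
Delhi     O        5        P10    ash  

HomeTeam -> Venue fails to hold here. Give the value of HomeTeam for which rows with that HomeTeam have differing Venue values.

HomeTeam=Delhi: 5 rows → Venue takes values {alder, ash, pine} — violation
HomeTeam=Lima: 5 rows → Venue = elm, elm, elm, elm, elm ✓
HomeTeam=Cairo: 2 rows → Venue = elm, elm ✓
The only HomeTeam value with inconsistent Venue is HomeTeam=Delhi.

Delhi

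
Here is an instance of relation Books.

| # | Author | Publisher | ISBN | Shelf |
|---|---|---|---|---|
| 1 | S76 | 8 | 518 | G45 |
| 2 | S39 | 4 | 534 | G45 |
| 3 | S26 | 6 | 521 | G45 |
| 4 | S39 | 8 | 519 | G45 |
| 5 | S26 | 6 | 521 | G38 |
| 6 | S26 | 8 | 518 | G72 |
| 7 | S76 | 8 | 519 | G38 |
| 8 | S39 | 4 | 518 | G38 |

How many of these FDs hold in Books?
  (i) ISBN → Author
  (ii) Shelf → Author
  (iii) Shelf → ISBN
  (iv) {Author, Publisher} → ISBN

0

(i) ISBN → Author: ISBN=518: rows 1, 6, 8 → Author takes values {S76, S26, S39} — violation; ISBN=519: rows 4, 7 → Author takes values {S39, S76} — violation — fails.
(ii) Shelf → Author: Shelf=G45: rows 1, 2, 3, 4 → Author takes values {S76, S39, S26} — violation; Shelf=G38: rows 5, 7, 8 → Author takes values {S26, S76, S39} — violation — fails.
(iii) Shelf → ISBN: Shelf=G45: rows 1, 2, 3, 4 → ISBN takes values {518, 534, 521, 519} — violation; Shelf=G38: rows 5, 7, 8 → ISBN takes values {521, 519, 518} — violation — fails.
(iv) {Author, Publisher} → ISBN: (Author=S76, Publisher=8): rows 1, 7 → ISBN takes values {518, 519} — violation; (Author=S39, Publisher=4): rows 2, 8 → ISBN takes values {534, 518} — violation — fails.
None of the 4 dependencies hold.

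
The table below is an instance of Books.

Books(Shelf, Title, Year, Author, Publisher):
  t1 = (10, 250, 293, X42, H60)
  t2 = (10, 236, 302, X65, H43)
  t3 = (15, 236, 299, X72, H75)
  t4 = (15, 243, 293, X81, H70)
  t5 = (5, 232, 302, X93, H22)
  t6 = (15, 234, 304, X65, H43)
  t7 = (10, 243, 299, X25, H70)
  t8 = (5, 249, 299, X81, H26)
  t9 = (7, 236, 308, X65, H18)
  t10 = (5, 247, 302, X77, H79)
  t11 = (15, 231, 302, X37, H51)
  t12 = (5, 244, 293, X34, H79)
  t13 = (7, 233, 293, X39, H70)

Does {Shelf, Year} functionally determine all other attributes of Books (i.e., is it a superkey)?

No

Rows 5 and 10 have the same {Shelf, Year} value (Shelf=5, Year=302) but are distinct tuples, so {Shelf, Year} does not determine every attribute — not a superkey.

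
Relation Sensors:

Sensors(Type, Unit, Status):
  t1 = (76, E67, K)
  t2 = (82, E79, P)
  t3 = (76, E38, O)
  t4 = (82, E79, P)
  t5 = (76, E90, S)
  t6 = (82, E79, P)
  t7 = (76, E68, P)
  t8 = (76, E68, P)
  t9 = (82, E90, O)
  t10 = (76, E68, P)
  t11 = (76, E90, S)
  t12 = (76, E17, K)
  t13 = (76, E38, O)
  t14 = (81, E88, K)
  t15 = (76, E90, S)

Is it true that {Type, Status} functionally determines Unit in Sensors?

No

(Type=76, Status=K): rows 1, 12 → Unit takes values {E67, E17} — violation
(Type=82, Status=P): rows 2, 4, 6 → Unit = E79, E79, E79 ✓
(Type=76, Status=O): rows 3, 13 → Unit = E38, E38 ✓
(Type=76, Status=S): rows 5, 11, 15 → Unit = E90, E90, E90 ✓
(Type=76, Status=P): rows 7, 8, 10 → Unit = E68, E68, E68 ✓
(Type=82, Status=O): row 9 → Unit = E90 ✓
(Type=81, Status=K): row 14 → Unit = E88 ✓
Two rows agree on {Type, Status} but differ on Unit, so {Type, Status} → Unit does not hold.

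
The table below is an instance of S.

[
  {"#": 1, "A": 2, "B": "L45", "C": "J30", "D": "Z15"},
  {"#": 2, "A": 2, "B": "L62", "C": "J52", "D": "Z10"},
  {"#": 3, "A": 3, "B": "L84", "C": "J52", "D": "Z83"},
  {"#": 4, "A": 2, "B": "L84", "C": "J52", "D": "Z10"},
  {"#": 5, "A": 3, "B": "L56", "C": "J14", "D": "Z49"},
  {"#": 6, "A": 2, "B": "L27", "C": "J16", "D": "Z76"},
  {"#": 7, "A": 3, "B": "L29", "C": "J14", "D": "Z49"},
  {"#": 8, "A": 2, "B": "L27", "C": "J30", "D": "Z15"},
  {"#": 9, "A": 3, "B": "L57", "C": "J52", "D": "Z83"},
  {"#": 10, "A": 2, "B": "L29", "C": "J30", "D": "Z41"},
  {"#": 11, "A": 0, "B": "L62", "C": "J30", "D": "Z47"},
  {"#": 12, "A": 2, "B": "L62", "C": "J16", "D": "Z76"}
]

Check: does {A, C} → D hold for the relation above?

No

(A=2, C=J30): rows 1, 8, 10 → D takes values {Z15, Z41} — violation
(A=2, C=J52): rows 2, 4 → D = Z10, Z10 ✓
(A=3, C=J52): rows 3, 9 → D = Z83, Z83 ✓
(A=3, C=J14): rows 5, 7 → D = Z49, Z49 ✓
(A=2, C=J16): rows 6, 12 → D = Z76, Z76 ✓
(A=0, C=J30): row 11 → D = Z47 ✓
Two rows agree on {A, C} but differ on D, so {A, C} → D does not hold.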